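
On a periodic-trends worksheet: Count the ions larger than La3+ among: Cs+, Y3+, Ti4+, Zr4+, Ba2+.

Ti4+: 18 e⁻, Z=22, Zr4+: 36 e⁻, Z=40, Y3+: 36 e⁻, Z=39, La3+: 54 e⁻, Z=57, Ba2+: 54 e⁻, Z=56, Cs+: 54 e⁻, Z=55. Ti4+ < Zr4+ (same group, 1 shell fewer); Zr4+ < Y3+ (both 36 e⁻, Z=40>39); Y3+ < La3+ (same group, 1 shell fewer); La3+ < Ba2+ (isoelectronic, higher Z=57 is smaller); Ba2+ < Cs+ (isoelectronic, higher Z=56 is smaller).
Ordering all of them (including La3+) by radius gives Ti4+ < Zr4+ < Y3+ < La3+ < Ba2+ < Cs+. That's 2.

2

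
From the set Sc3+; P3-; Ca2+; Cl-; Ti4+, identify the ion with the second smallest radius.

Sc3+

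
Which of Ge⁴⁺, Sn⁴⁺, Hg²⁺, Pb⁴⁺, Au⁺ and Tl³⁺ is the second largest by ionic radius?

Ge⁴⁺ has 28 e⁻ (Z=32), Sn⁴⁺ has 46 e⁻ (Z=50), Pb⁴⁺ has 78 e⁻ (Z=82), Tl³⁺ has 78 e⁻ (Z=81), Hg²⁺ has 78 e⁻ (Z=80), Au⁺ has 78 e⁻ (Z=79). Ge⁴⁺ < Sn⁴⁺ (same group, 1 shell fewer); Sn⁴⁺ < Pb⁴⁺ (same group, period 5 vs 6); Pb⁴⁺ < Tl³⁺ (both 78 e⁻, Z=82>81); Tl³⁺ < Hg²⁺ (isoelectronic, higher Z=81 is smaller); Hg²⁺ < Au⁺ (isoelectronic, higher Z=80 is smaller).
Full ascending order: Ge⁴⁺ < Sn⁴⁺ < Pb⁴⁺ < Tl³⁺ < Hg²⁺ < Au⁺. Counting from the largest, position 2 is Hg²⁺.

Hg²⁺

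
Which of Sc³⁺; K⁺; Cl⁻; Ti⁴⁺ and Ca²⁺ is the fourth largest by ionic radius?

Sc³⁺

These species are isoelectronic with 18 electrons. The only difference is the number of protons: Ti⁴⁺ (Z=22), Sc³⁺ (Z=21), Ca²⁺ (Z=20), K⁺ (Z=19), Cl⁻ (Z=17). The strongest nuclear pull (Ti⁴⁺) gives the smallest ion.
That gives Ti⁴⁺ < Sc³⁺ < Ca²⁺ < K⁺ < Cl⁻. From the largest end, number 4 is Sc³⁺.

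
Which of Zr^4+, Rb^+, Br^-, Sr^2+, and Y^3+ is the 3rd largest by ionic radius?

Sr^2+

These species are isoelectronic with 36 electrons. The only difference is the number of protons: Zr^4+ (Z=40), Y^3+ (Z=39), Sr^2+ (Z=38), Rb^+ (Z=37), Br^- (Z=35). The strongest nuclear pull (Zr^4+) gives the smallest ion.
That gives Zr^4+ < Y^3+ < Sr^2+ < Rb^+ < Br^-. From the largest end, number 3 is Sr^2+.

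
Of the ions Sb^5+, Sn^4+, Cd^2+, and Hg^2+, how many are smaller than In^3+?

Electron counts and nuclear charges: Sb^5+ has 46 e⁻ (Z=51), Sn^4+ has 46 e⁻ (Z=50), In^3+ has 46 e⁻ (Z=49), Cd^2+ has 46 e⁻ (Z=48), Hg^2+ has 78 e⁻ (Z=80). Sb^5+ < Sn^4+ (both 46 e⁻, Z=51>50); Sn^4+ < In^3+ (both 46 e⁻, Z=50>49); In^3+ < Cd^2+ (isoelectronic, higher Z=49 is smaller); Cd^2+ < Hg^2+ (same group, 1 shell fewer).
Ordering all of them (including In^3+) by radius gives Sb^5+ < Sn^4+ < In^3+ < Cd^2+ < Hg^2+. That's 2.

2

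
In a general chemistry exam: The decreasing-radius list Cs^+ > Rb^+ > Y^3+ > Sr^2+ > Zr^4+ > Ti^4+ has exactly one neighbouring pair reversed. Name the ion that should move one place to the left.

Compare adjacent ions: they are isoelectronic (36 e⁻) and Y has more protons than Sr (39 vs 38), making Y^3+ smaller — yet in this decreasing list Y^3+ sits before Sr^2+. Nothing else is reversed, so Sr^2+ should move one place to the left.

Sr^2+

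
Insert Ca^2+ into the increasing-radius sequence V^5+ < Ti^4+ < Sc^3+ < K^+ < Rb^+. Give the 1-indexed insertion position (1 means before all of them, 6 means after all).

V^5+ has 18 e⁻ (Z=23), Ti^4+ has 18 e⁻ (Z=22), Sc^3+ has 18 e⁻ (Z=21), Ca^2+ has 18 e⁻ (Z=20), K^+ has 18 e⁻ (Z=19), Rb^+ has 36 e⁻ (Z=37). V^5+ < Ti^4+ (both 18 e⁻, Z=23>22); Ti^4+ < Sc^3+ (isoelectronic, higher Z=22 is smaller); Sc^3+ < Ca^2+ (isoelectronic, higher Z=21 is smaller); Ca^2+ < K^+ (isoelectronic, higher Z=20 is smaller); K^+ < Rb^+ (same group, 1 shell fewer).
The complete sequence is V^5+ < Ti^4+ < Sc^3+ < Ca^2+ < K^+ < Rb^+. Ca^2+ sits at position 4.

4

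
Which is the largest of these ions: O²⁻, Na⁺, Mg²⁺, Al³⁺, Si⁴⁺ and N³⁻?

N³⁻

Each ion has 10 electrons. The ranking follows nuclear charge in reverse — greater Z gives a smaller radius. Si⁴⁺ (Z=14), Al³⁺ (Z=13), Mg²⁺ (Z=12), Na⁺ (Z=11), O²⁻ (Z=8), N³⁻ (Z=7).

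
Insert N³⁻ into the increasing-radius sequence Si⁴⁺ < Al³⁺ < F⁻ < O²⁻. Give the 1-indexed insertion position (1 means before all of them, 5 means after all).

5

Isoelectronic series (10 e⁻ each). Size is set by nuclear charge: more protons means a smaller ion. Si⁴⁺ (Z=14), Al³⁺ (Z=13), F⁻ (Z=9), O²⁻ (Z=8), N³⁻ (Z=7).
With N³⁻ included the full order is Si⁴⁺ < Al³⁺ < F⁻ < O²⁻ < N³⁻, so it takes position 5.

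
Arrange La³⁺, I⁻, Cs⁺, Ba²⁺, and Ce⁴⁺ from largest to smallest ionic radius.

I⁻ > Cs⁺ > Ba²⁺ > La³⁺ > Ce⁴⁺

Each ion has 54 electrons. The ranking follows nuclear charge in reverse — greater Z gives a smaller radius. Ce⁴⁺ (Z=58), La³⁺ (Z=57), Ba²⁺ (Z=56), Cs⁺ (Z=55), I⁻ (Z=53).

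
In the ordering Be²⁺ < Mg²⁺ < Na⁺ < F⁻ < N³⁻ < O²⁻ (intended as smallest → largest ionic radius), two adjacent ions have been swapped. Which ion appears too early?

N³⁻

Compare adjacent ions: O²⁻ and N³⁻ share 10 electrons; the higher nuclear charge on O (Z=8) contracts it more, so O²⁻ < N³⁻ — yet in this increasing list N³⁻ sits before O²⁻. Nothing else is reversed, so N³⁻ should move one place to the right.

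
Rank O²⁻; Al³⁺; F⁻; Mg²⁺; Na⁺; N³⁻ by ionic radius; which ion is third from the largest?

These species are isoelectronic with 10 electrons. The only difference is the number of protons: Al³⁺ (Z=13), Mg²⁺ (Z=12), Na⁺ (Z=11), F⁻ (Z=9), O²⁻ (Z=8), N³⁻ (Z=7). The strongest nuclear pull (Al³⁺) gives the smallest ion.
That gives Al³⁺ < Mg²⁺ < Na⁺ < F⁻ < O²⁻ < N³⁻. From the largest end, number 3 is F⁻.

F⁻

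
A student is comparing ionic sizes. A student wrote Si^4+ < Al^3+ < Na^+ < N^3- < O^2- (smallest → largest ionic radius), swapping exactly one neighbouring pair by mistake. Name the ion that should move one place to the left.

The pair N^3-, O^2- is the wrong way round — O^2- and N^3- share 10 electrons; the higher nuclear charge on O (Z=8) contracts it more, so O^2- < N^3-. All other adjacent pairs agree with periodic trends, so O^2- is the misplaced ion.

O^2-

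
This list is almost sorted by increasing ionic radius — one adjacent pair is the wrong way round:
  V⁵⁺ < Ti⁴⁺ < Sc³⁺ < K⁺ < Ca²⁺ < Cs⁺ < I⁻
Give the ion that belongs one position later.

K⁺

Scanning neighbour by neighbour, only K⁺/Ca²⁺ violates a trend: Ca²⁺ and K⁺ share 18 electrons; the higher nuclear charge on Ca (Z=20) contracts it more, so Ca²⁺ < K⁺. That makes K⁺ the one sitting a position early relative to where it belongs.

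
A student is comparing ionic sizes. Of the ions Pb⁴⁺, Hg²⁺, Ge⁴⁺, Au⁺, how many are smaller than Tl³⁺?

Electron counts and nuclear charges: Ge⁴⁺ (Z=32, 28 e⁻), Pb⁴⁺ (Z=82, 78 e⁻), Tl³⁺ (Z=81, 78 e⁻), Hg²⁺ (Z=80, 78 e⁻), Au⁺ (Z=79, 78 e⁻). Ge⁴⁺ < Pb⁴⁺ (same group, period 4 vs 6); Pb⁴⁺ < Tl³⁺ (both 78 e⁻, Z=82>81); Tl³⁺ < Hg²⁺ (isoelectronic, higher Z=81 is smaller); Hg²⁺ < Au⁺ (both 78 e⁻, Z=80>79).
Placing each against Tl³⁺: smaller — Ge⁴⁺, Pb⁴⁺; larger — Hg²⁺, Au⁺. Count: 2.

2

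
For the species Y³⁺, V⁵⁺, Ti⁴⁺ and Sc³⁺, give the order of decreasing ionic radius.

First list Z and electron count for each: V⁵⁺ has 18 e⁻ (Z=23), Ti⁴⁺ has 18 e⁻ (Z=22), Sc³⁺ has 18 e⁻ (Z=21), Y³⁺ has 36 e⁻ (Z=39). V⁵⁺ < Ti⁴⁺ (isoelectronic, higher Z=23 is smaller); Ti⁴⁺ < Sc³⁺ (both 18 e⁻, Z=22>21); Sc³⁺ < Y³⁺ (same group, period 4 vs 5).

Y³⁺ > Sc³⁺ > Ti⁴⁺ > V⁵⁺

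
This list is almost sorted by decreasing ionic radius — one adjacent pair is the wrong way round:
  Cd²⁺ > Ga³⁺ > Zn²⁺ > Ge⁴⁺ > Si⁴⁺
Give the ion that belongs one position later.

Ga³⁺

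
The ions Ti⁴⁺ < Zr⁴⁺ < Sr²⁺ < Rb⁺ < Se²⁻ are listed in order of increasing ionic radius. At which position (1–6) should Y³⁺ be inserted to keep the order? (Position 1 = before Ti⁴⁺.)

Tabulating Z and e⁻: Ti⁴⁺ has 18 e⁻ (Z=22), Zr⁴⁺ has 36 e⁻ (Z=40), Y³⁺ has 36 e⁻ (Z=39), Sr²⁺ has 36 e⁻ (Z=38), Rb⁺ has 36 e⁻ (Z=37), Se²⁻ has 36 e⁻ (Z=34). Ti⁴⁺ < Zr⁴⁺ (same group, period 4 vs 5); Zr⁴⁺ < Y³⁺ (isoelectronic, higher Z=40 is smaller); Y³⁺ < Sr²⁺ (both 36 e⁻, Z=39>38); Sr²⁺ < Rb⁺ (both 36 e⁻, Z=38>37); Rb⁺ < Se²⁻ (both 36 e⁻, Z=37>34).
Putting Y³⁺ in gives Ti⁴⁺ < Zr⁴⁺ < Y³⁺ < Sr²⁺ < Rb⁺ < Se²⁻; it lands at slot 3.

3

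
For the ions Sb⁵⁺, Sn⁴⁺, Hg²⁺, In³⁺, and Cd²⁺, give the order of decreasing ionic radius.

Hg²⁺ > Cd²⁺ > In³⁺ > Sn⁴⁺ > Sb⁵⁺

Tabulating Z and e⁻: Sb⁵⁺ has 46 e⁻ (Z=51), Sn⁴⁺ has 46 e⁻ (Z=50), In³⁺ has 46 e⁻ (Z=49), Cd²⁺ has 46 e⁻ (Z=48), Hg²⁺ has 78 e⁻ (Z=80). Sb⁵⁺ < Sn⁴⁺ (isoelectronic, higher Z=51 is smaller); Sn⁴⁺ < In³⁺ (both 46 e⁻, Z=50>49); In³⁺ < Cd²⁺ (both 46 e⁻, Z=49>48); Cd²⁺ < Hg²⁺ (same group, period 5 vs 6).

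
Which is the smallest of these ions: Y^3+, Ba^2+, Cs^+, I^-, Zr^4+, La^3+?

Zr^4+

First list Z and electron count for each: Zr^4+ (Z=40, 36 e⁻), Y^3+ (Z=39, 36 e⁻), La^3+ (Z=57, 54 e⁻), Ba^2+ (Z=56, 54 e⁻), Cs^+ (Z=55, 54 e⁻), I^- (Z=53, 54 e⁻). Zr^4+ < Y^3+ (isoelectronic, higher Z=40 is smaller); Y^3+ < La^3+ (same group, period 5 vs 6); La^3+ < Ba^2+ (isoelectronic, higher Z=57 is smaller); Ba^2+ < Cs^+ (isoelectronic, higher Z=56 is smaller); Cs^+ < I^- (both 54 e⁻, Z=55>53).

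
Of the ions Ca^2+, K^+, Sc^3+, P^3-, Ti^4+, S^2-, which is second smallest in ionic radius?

Sc^3+

Each ion has 18 electrons. The ranking follows nuclear charge in reverse — greater Z gives a smaller radius. Ti^4+ (Z=22), Sc^3+ (Z=21), Ca^2+ (Z=20), K^+ (Z=19), S^2- (Z=16), P^3- (Z=15).
That gives Ti^4+ < Sc^3+ < Ca^2+ < K^+ < S^2- < P^3-. From the smallest end, number 2 is Sc^3+.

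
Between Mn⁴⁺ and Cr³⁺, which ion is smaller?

Mn⁴⁺

Each ion has 21 electrons. The ranking follows nuclear charge in reverse — greater Z gives a smaller radius. Mn⁴⁺ (Z=25), Cr³⁺ (Z=24).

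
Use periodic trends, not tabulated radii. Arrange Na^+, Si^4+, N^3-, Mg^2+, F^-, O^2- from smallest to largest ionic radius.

Isoelectronic series (10 e⁻ each). Size is set by nuclear charge: more protons means a smaller ion. Si^4+ (Z=14), Mg^2+ (Z=12), Na^+ (Z=11), F^- (Z=9), O^2- (Z=8), N^3- (Z=7).

Si^4+ < Mg^2+ < Na^+ < F^- < O^2- < N^3-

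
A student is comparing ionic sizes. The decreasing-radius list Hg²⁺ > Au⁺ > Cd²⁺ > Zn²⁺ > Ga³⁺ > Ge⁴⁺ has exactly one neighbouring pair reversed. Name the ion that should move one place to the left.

Compare adjacent ions: Hg²⁺ and Au⁺ share 78 electrons; the higher nuclear charge on Hg (Z=80) contracts it more, so Hg²⁺ < Au⁺ — yet in this decreasing list Hg²⁺ sits before Au⁺. Nothing else is reversed, so Au⁺ should move one place to the left.

Au⁺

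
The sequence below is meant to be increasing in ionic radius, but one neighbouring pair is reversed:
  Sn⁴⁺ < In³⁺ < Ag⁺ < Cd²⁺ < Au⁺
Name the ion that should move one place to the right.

Ag⁺

Check each adjacent pair. Ag⁺ and Cd²⁺ are reversed: both have 46 electrons but Z(Cd)=48 > Z(Ag)=47, so Cd²⁺ should be the smaller of the two. No other neighbouring pair contradicts the periodic trends, so Ag⁺ is the ion listed too early.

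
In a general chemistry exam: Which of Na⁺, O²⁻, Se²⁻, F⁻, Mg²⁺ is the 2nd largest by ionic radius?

O²⁻

Work out protons and electrons: Mg²⁺: 10 e⁻, Z=12, Na⁺: 10 e⁻, Z=11, F⁻: 10 e⁻, Z=9, O²⁻: 10 e⁻, Z=8, Se²⁻: 36 e⁻, Z=34. Mg²⁺ < Na⁺ (isoelectronic, higher Z=12 is smaller); Na⁺ < F⁻ (both 10 e⁻, Z=11>9); F⁻ < O²⁻ (isoelectronic, higher Z=9 is smaller); O²⁻ < Se²⁻ (same group, 2 shells fewer).
Full ascending order: Mg²⁺ < Na⁺ < F⁻ < O²⁻ < Se²⁻. Counting from the largest, position 2 is O²⁻.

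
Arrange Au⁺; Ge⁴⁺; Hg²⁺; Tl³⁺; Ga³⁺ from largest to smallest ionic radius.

Au⁺ > Hg²⁺ > Tl³⁺ > Ga³⁺ > Ge⁴⁺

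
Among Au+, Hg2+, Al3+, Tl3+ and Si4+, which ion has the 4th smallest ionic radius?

First list Z and electron count for each: Si4+ has 10 e⁻ (Z=14), Al3+ has 10 e⁻ (Z=13), Tl3+ has 78 e⁻ (Z=81), Hg2+ has 78 e⁻ (Z=80), Au+ has 78 e⁻ (Z=79). Si4+ < Al3+ (both 10 e⁻, Z=14>13); Al3+ < Tl3+ (same group, 3 shells fewer); Tl3+ < Hg2+ (both 78 e⁻, Z=81>80); Hg2+ < Au+ (both 78 e⁻, Z=80>79).
So the order is Si4+ < Al3+ < Tl3+ < Hg2+ < Au+; the 4th-smallest ion is Hg2+.

Hg2+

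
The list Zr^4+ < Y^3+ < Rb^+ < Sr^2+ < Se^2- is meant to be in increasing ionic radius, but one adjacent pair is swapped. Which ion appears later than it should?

Sr^2+

Compare adjacent ions: both have 36 electrons but Z(Sr)=38 > Z(Rb)=37, so Sr^2+ should be the smaller of the two — yet in this increasing list Rb^+ sits before Sr^2+. Nothing else is reversed, so Sr^2+ should move one place to the left.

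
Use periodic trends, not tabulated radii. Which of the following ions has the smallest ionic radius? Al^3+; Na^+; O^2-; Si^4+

Si^4+

These species are isoelectronic with 10 electrons. The only difference is the number of protons: Si^4+ (Z=14), Al^3+ (Z=13), Na^+ (Z=11), O^2- (Z=8). The strongest nuclear pull (Si^4+) gives the smallest ion.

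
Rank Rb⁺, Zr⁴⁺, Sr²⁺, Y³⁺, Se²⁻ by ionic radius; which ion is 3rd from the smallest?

Sr²⁺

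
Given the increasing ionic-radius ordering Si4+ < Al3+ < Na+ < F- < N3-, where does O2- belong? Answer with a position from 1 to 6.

5

These species are isoelectronic with 10 electrons. The only difference is the number of protons: Si4+ (Z=14), Al3+ (Z=13), Na+ (Z=11), F- (Z=9), O2- (Z=8), N3- (Z=7). The strongest nuclear pull (Si4+) gives the smallest ion.
Putting O2- in gives Si4+ < Al3+ < Na+ < F- < O2- < N3-; it lands at slot 5.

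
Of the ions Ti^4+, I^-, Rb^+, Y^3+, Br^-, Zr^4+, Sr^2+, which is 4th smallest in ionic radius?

Sr^2+

Ti^4+: 18 e⁻, Z=22, Zr^4+: 36 e⁻, Z=40, Y^3+: 36 e⁻, Z=39, Sr^2+: 36 e⁻, Z=38, Rb^+: 36 e⁻, Z=37, Br^-: 36 e⁻, Z=35, I^-: 54 e⁻, Z=53. Ti^4+ < Zr^4+ (same group, 1 shell fewer); Zr^4+ < Y^3+ (isoelectronic, higher Z=40 is smaller); Y^3+ < Sr^2+ (both 36 e⁻, Z=39>38); Sr^2+ < Rb^+ (isoelectronic, higher Z=38 is smaller); Rb^+ < Br^- (isoelectronic, higher Z=37 is smaller); Br^- < I^- (same group, period 4 vs 5).
That gives Ti^4+ < Zr^4+ < Y^3+ < Sr^2+ < Rb^+ < Br^- < I^-. From the smallest end, number 4 is Sr^2+.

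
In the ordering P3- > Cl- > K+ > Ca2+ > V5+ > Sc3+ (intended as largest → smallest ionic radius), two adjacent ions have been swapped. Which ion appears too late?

Sc3+

Check each adjacent pair. V5+ and Sc3+ are reversed: both have 18 electrons but Z(V)=23 > Z(Sc)=21, so V5+ should be the smaller of the two. No other neighbouring pair contradicts the periodic trends, so Sc3+ is the ion listed too late.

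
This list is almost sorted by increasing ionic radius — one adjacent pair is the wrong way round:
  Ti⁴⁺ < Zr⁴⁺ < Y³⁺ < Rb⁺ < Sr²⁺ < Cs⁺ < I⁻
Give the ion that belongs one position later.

Compare adjacent ions: Sr²⁺ and Rb⁺ share 36 electrons; the higher nuclear charge on Sr (Z=38) contracts it more, so Sr²⁺ < Rb⁺ — yet in this increasing list Rb⁺ sits before Sr²⁺. Nothing else is reversed, so Rb⁺ should move one place to the right.

Rb⁺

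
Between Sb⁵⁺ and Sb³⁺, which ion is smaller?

For a single element, ionic radius drops as positive charge rises — Sb⁵⁺ < Sb³⁺.

Sb⁵⁺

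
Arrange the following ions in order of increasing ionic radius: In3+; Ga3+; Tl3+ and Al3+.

These ions sit in one column with identical charge. Each step down the periodic table adds a principal shell, increasing the radius.

Al3+ < Ga3+ < In3+ < Tl3+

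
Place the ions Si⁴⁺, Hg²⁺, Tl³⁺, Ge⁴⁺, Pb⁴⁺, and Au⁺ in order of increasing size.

Si⁴⁺ < Ge⁴⁺ < Pb⁴⁺ < Tl³⁺ < Hg²⁺ < Au⁺

Si⁴⁺ has 10 e⁻ (Z=14), Ge⁴⁺ has 28 e⁻ (Z=32), Pb⁴⁺ has 78 e⁻ (Z=82), Tl³⁺ has 78 e⁻ (Z=81), Hg²⁺ has 78 e⁻ (Z=80), Au⁺ has 78 e⁻ (Z=79). Si⁴⁺ < Ge⁴⁺ (same group, period 3 vs 4); Ge⁴⁺ < Pb⁴⁺ (same group, period 4 vs 6); Pb⁴⁺ < Tl³⁺ (isoelectronic, higher Z=82 is smaller); Tl³⁺ < Hg²⁺ (both 78 e⁻, Z=81>80); Hg²⁺ < Au⁺ (both 78 e⁻, Z=80>79).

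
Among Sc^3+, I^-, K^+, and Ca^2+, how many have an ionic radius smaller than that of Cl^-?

First list Z and electron count for each: Sc^3+ has 18 e⁻ (Z=21), Ca^2+ has 18 e⁻ (Z=20), K^+ has 18 e⁻ (Z=19), Cl^- has 18 e⁻ (Z=17), I^- has 54 e⁻ (Z=53). Sc^3+ < Ca^2+ (isoelectronic, higher Z=21 is smaller); Ca^2+ < K^+ (isoelectronic, higher Z=20 is smaller); K^+ < Cl^- (isoelectronic, higher Z=19 is smaller); Cl^- < I^- (same group, 2 shells fewer).
Relative to Cl^-, the ions that are smaller are Sc^3+, Ca^2+, K^+. That's 3.

3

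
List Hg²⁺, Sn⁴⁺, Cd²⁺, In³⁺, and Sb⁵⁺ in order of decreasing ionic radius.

Sb⁵⁺ has 46 e⁻ (Z=51), Sn⁴⁺ has 46 e⁻ (Z=50), In³⁺ has 46 e⁻ (Z=49), Cd²⁺ has 46 e⁻ (Z=48), Hg²⁺ has 78 e⁻ (Z=80). Sb⁵⁺ < Sn⁴⁺ (both 46 e⁻, Z=51>50); Sn⁴⁺ < In³⁺ (both 46 e⁻, Z=50>49); In³⁺ < Cd²⁺ (both 46 e⁻, Z=49>48); Cd²⁺ < Hg²⁺ (same group, period 5 vs 6).

Hg²⁺ > Cd²⁺ > In³⁺ > Sn⁴⁺ > Sb⁵⁺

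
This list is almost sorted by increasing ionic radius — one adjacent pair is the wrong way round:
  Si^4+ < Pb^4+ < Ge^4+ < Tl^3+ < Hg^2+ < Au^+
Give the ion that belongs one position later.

Check each adjacent pair. Pb^4+ and Ge^4+ are reversed: Ge^4+ and Pb^4+ are in one column with the same charge; the lighter period-4 ion has 2 fewer shells and is smaller. No other neighbouring pair contradicts the periodic trends, so Pb^4+ is the ion listed too early.

Pb^4+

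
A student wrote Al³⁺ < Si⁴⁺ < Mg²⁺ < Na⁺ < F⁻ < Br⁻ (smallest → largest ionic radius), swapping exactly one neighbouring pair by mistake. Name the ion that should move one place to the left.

Scanning neighbour by neighbour, only Al³⁺/Si⁴⁺ violates a trend: Si⁴⁺ and Al³⁺ share 10 electrons; the higher nuclear charge on Si (Z=14) contracts it more, so Si⁴⁺ < Al³⁺. That makes Si⁴⁺ the one sitting a position late relative to where it belongs.

Si⁴⁺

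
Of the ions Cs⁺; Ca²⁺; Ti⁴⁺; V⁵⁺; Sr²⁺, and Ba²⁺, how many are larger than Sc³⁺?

4

V⁵⁺ (Z=23, 18 e⁻), Ti⁴⁺ (Z=22, 18 e⁻), Sc³⁺ (Z=21, 18 e⁻), Ca²⁺ (Z=20, 18 e⁻), Sr²⁺ (Z=38, 36 e⁻), Ba²⁺ (Z=56, 54 e⁻), Cs⁺ (Z=55, 54 e⁻). V⁵⁺ < Ti⁴⁺ (isoelectronic, higher Z=23 is smaller); Ti⁴⁺ < Sc³⁺ (both 18 e⁻, Z=22>21); Sc³⁺ < Ca²⁺ (isoelectronic, higher Z=21 is smaller); Ca²⁺ < Sr²⁺ (same group, period 4 vs 5); Sr²⁺ < Ba²⁺ (same group, 1 shell fewer); Ba²⁺ < Cs⁺ (both 54 e⁻, Z=56>55).
Ordering all of them (including Sc³⁺) by radius gives V⁵⁺ < Ti⁴⁺ < Sc³⁺ < Ca²⁺ < Sr²⁺ < Ba²⁺ < Cs⁺. So 4 are larger.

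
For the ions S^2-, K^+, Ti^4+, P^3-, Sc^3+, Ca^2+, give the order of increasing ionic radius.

Ti^4+ < Sc^3+ < Ca^2+ < K^+ < S^2- < P^3-

Isoelectronic series (18 e⁻ each). Size is set by nuclear charge: more protons means a smaller ion. Ti^4+ (Z=22), Sc^3+ (Z=21), Ca^2+ (Z=20), K^+ (Z=19), S^2- (Z=16), P^3- (Z=15).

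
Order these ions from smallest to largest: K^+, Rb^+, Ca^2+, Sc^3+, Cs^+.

Sc^3+ < Ca^2+ < K^+ < Rb^+ < Cs^+

Work out protons and electrons: Sc^3+ has 18 e⁻ (Z=21), Ca^2+ has 18 e⁻ (Z=20), K^+ has 18 e⁻ (Z=19), Rb^+ has 36 e⁻ (Z=37), Cs^+ has 54 e⁻ (Z=55). Sc^3+ < Ca^2+ (isoelectronic, higher Z=21 is smaller); Ca^2+ < K^+ (isoelectronic, higher Z=20 is smaller); K^+ < Rb^+ (same group, 1 shell fewer); Rb^+ < Cs^+ (same group, period 5 vs 6).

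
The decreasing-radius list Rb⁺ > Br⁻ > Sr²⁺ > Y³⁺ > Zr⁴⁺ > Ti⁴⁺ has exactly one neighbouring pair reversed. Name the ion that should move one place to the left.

Check each adjacent pair. Rb⁺ and Br⁻ are reversed: they are isoelectronic (36 e⁻) and Rb has more protons than Br (37 vs 35), making Rb⁺ smaller. No other neighbouring pair contradicts the periodic trends, so Br⁻ is the ion listed too late.

Br⁻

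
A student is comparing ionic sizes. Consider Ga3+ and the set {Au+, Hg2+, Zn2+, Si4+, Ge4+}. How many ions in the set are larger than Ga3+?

Work out protons and electrons: Si4+ (Z=14, 10 e⁻), Ge4+ (Z=32, 28 e⁻), Ga3+ (Z=31, 28 e⁻), Zn2+ (Z=30, 28 e⁻), Hg2+ (Z=80, 78 e⁻), Au+ (Z=79, 78 e⁻). Si4+ < Ge4+ (same group, period 3 vs 4); Ge4+ < Ga3+ (isoelectronic, higher Z=32 is smaller); Ga3+ < Zn2+ (isoelectronic, higher Z=31 is smaller); Zn2+ < Hg2+ (same group, 2 shells fewer); Hg2+ < Au+ (isoelectronic, higher Z=80 is smaller).
Relative to Ga3+, the ions that are larger are Zn2+, Hg2+, Au+. So 3 are larger.

3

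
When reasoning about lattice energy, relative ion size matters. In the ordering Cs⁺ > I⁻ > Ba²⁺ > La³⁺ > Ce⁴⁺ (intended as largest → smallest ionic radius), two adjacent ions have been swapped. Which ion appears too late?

I⁻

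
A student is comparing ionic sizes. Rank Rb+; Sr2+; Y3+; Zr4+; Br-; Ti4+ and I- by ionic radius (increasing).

Ti4+ < Zr4+ < Y3+ < Sr2+ < Rb+ < Br- < I-

Work out protons and electrons: Ti4+: 18 e⁻, Z=22, Zr4+: 36 e⁻, Z=40, Y3+: 36 e⁻, Z=39, Sr2+: 36 e⁻, Z=38, Rb+: 36 e⁻, Z=37, Br-: 36 e⁻, Z=35, I-: 54 e⁻, Z=53. Ti4+ < Zr4+ (same group, period 4 vs 5); Zr4+ < Y3+ (both 36 e⁻, Z=40>39); Y3+ < Sr2+ (both 36 e⁻, Z=39>38); Sr2+ < Rb+ (both 36 e⁻, Z=38>37); Rb+ < Br- (both 36 e⁻, Z=37>35); Br- < I- (same group, period 4 vs 5).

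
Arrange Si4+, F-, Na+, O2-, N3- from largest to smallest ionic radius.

N3- > O2- > F- > Na+ > Si4+

All of these have 10 electrons (isoelectronic). With the same electron cloud, the ion with the most protons pulls it in tightest. Nuclear charges: Si4+ (Z=14), Na+ (Z=11), F- (Z=9), O2- (Z=8), N3- (Z=7). Highest Z is smallest.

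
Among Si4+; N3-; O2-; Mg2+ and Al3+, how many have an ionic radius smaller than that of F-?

3

Each ion has 10 electrons. The ranking follows nuclear charge in reverse — greater Z gives a smaller radius. Si4+ (Z=14), Al3+ (Z=13), Mg2+ (Z=12), F- (Z=9), O2- (Z=8), N3- (Z=7).
Overall: Si4+ < Al3+ < Mg2+ < F- < O2- < N3-. F- has 3 below it and 2 above. Count: 3.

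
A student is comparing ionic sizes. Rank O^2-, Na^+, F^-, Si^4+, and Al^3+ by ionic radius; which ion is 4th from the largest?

Al^3+

These species are isoelectronic with 10 electrons. The only difference is the number of protons: Si^4+ (Z=14), Al^3+ (Z=13), Na^+ (Z=11), F^- (Z=9), O^2- (Z=8). The strongest nuclear pull (Si^4+) gives the smallest ion.
So the order is Si^4+ < Al^3+ < Na^+ < F^- < O^2-; the 4th-largest ion is Al^3+.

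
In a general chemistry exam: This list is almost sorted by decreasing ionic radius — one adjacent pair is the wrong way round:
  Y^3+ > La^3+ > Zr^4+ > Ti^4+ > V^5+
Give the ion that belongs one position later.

Y^3+

Compare adjacent ions: Y^3+ and La^3+ are in one column with the same charge; the lighter period-5 ion has one fewer shell and is smaller — yet in this decreasing list Y^3+ sits before La^3+. Nothing else is reversed, so Y^3+ should move one place to the right.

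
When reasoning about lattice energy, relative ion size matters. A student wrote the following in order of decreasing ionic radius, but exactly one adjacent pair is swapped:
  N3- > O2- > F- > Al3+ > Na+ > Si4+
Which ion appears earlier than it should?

Compare adjacent ions: Al3+ and Na+ share 10 electrons; the higher nuclear charge on Al (Z=13) contracts it more, so Al3+ < Na+ — yet in this decreasing list Al3+ sits before Na+. Nothing else is reversed, so Al3+ should move one place to the right.

Al3+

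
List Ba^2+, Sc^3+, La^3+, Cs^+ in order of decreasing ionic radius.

Cs^+ > Ba^2+ > La^3+ > Sc^3+

Electron counts and nuclear charges: Sc^3+: 18 e⁻, Z=21, La^3+: 54 e⁻, Z=57, Ba^2+: 54 e⁻, Z=56, Cs^+: 54 e⁻, Z=55. Sc^3+ < La^3+ (same group, 2 shells fewer); La^3+ < Ba^2+ (isoelectronic, higher Z=57 is smaller); Ba^2+ < Cs^+ (isoelectronic, higher Z=56 is smaller).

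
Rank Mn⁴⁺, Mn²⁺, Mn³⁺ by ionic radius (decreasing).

These are all Mn ions. Removing more electrons (higher positive charge) pulls the remaining electrons in closer, so Mn⁴⁺ is smallest and Mn²⁺ is largest.

Mn²⁺ > Mn³⁺ > Mn⁴⁺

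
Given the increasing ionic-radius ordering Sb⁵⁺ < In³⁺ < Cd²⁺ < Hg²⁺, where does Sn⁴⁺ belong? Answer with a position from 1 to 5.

2

Tabulating Z and e⁻: Sb⁵⁺ (Z=51, 46 e⁻), Sn⁴⁺ (Z=50, 46 e⁻), In³⁺ (Z=49, 46 e⁻), Cd²⁺ (Z=48, 46 e⁻), Hg²⁺ (Z=80, 78 e⁻). Sb⁵⁺ < Sn⁴⁺ (isoelectronic, higher Z=51 is smaller); Sn⁴⁺ < In³⁺ (isoelectronic, higher Z=50 is smaller); In³⁺ < Cd²⁺ (isoelectronic, higher Z=49 is smaller); Cd²⁺ < Hg²⁺ (same group, 1 shell fewer).
With Sn⁴⁺ included the full order is Sb⁵⁺ < Sn⁴⁺ < In³⁺ < Cd²⁺ < Hg²⁺, so it takes position 2.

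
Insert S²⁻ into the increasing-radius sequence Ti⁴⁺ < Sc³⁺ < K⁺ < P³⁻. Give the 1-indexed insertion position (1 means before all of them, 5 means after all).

4

These species are isoelectronic with 18 electrons. The only difference is the number of protons: Ti⁴⁺ (Z=22), Sc³⁺ (Z=21), K⁺ (Z=19), S²⁻ (Z=16), P³⁻ (Z=15). The strongest nuclear pull (Ti⁴⁺) gives the smallest ion.
Merged order: Ti⁴⁺ < Sc³⁺ < K⁺ < S²⁻ < P³⁻ — S²⁻ is number 4.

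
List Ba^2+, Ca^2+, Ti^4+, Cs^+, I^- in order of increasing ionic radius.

First list Z and electron count for each: Ti^4+: 18 e⁻, Z=22, Ca^2+: 18 e⁻, Z=20, Ba^2+: 54 e⁻, Z=56, Cs^+: 54 e⁻, Z=55, I^-: 54 e⁻, Z=53. Ti^4+ < Ca^2+ (isoelectronic, higher Z=22 is smaller); Ca^2+ < Ba^2+ (same group, period 4 vs 6); Ba^2+ < Cs^+ (both 54 e⁻, Z=56>55); Cs^+ < I^- (isoelectronic, higher Z=55 is smaller).

Ti^4+ < Ca^2+ < Ba^2+ < Cs^+ < I^-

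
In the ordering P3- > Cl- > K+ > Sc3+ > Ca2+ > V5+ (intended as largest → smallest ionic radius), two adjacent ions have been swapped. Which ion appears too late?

Ca2+

Compare adjacent ions: they are isoelectronic (18 e⁻) and Sc has more protons than Ca (21 vs 20), making Sc3+ smaller — yet in this decreasing list Sc3+ sits before Ca2+. Nothing else is reversed, so Ca2+ should move one place to the left.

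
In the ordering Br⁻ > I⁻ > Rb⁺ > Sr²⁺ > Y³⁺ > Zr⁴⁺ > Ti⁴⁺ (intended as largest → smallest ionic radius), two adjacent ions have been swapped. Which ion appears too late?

I⁻

Compare adjacent ions: Br⁻ and I⁻ are in one column with the same charge; the lighter period-4 ion has one fewer shell and is smaller — yet in this decreasing list Br⁻ sits before I⁻. Nothing else is reversed, so I⁻ should move one place to the left.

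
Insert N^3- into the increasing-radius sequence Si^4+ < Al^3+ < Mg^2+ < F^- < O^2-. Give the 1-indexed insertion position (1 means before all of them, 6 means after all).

6

These species are isoelectronic with 10 electrons. The only difference is the number of protons: Si^4+ (Z=14), Al^3+ (Z=13), Mg^2+ (Z=12), F^- (Z=9), O^2- (Z=8), N^3- (Z=7). The strongest nuclear pull (Si^4+) gives the smallest ion.
With N^3- included the full order is Si^4+ < Al^3+ < Mg^2+ < F^- < O^2- < N^3-, so it takes position 6.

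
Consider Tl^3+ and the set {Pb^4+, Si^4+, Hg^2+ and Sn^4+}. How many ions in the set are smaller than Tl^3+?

3

Electron counts and nuclear charges: Si^4+: 10 e⁻, Z=14, Sn^4+: 46 e⁻, Z=50, Pb^4+: 78 e⁻, Z=82, Tl^3+: 78 e⁻, Z=81, Hg^2+: 78 e⁻, Z=80. Si^4+ < Sn^4+ (same group, period 3 vs 5); Sn^4+ < Pb^4+ (same group, 1 shell fewer); Pb^4+ < Tl^3+ (both 78 e⁻, Z=82>81); Tl^3+ < Hg^2+ (both 78 e⁻, Z=81>80).
Ordering all of them (including Tl^3+) by radius gives Si^4+ < Sn^4+ < Pb^4+ < Tl^3+ < Hg^2+. That's 3.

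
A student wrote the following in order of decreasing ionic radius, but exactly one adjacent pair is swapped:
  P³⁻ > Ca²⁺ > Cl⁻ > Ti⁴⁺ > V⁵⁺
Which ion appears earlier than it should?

Scanning neighbour by neighbour, only Ca²⁺/Cl⁻ violates a trend: Ca²⁺ and Cl⁻ share 18 electrons; the higher nuclear charge on Ca (Z=20) contracts it more, so Ca²⁺ < Cl⁻. That makes Ca²⁺ the one sitting a position early relative to where it belongs.

Ca²⁺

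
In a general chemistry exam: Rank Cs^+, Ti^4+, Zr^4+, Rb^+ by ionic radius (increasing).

Ti^4+ < Zr^4+ < Rb^+ < Cs^+

Work out protons and electrons: Ti^4+: 18 e⁻, Z=22, Zr^4+: 36 e⁻, Z=40, Rb^+: 36 e⁻, Z=37, Cs^+: 54 e⁻, Z=55. Ti^4+ < Zr^4+ (same group, 1 shell fewer); Zr^4+ < Rb^+ (both 36 e⁻, Z=40>37); Rb^+ < Cs^+ (same group, 1 shell fewer).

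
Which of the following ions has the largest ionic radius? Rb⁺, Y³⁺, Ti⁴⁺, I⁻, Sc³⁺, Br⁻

Electron counts and nuclear charges: Ti⁴⁺: 18 e⁻, Z=22, Sc³⁺: 18 e⁻, Z=21, Y³⁺: 36 e⁻, Z=39, Rb⁺: 36 e⁻, Z=37, Br⁻: 36 e⁻, Z=35, I⁻: 54 e⁻, Z=53. Ti⁴⁺ < Sc³⁺ (isoelectronic, higher Z=22 is smaller); Sc³⁺ < Y³⁺ (same group, period 4 vs 5); Y³⁺ < Rb⁺ (both 36 e⁻, Z=39>37); Rb⁺ < Br⁻ (isoelectronic, higher Z=37 is smaller); Br⁻ < I⁻ (same group, period 4 vs 5).

I⁻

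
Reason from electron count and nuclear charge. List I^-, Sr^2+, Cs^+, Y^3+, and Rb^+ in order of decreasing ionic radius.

I^- > Cs^+ > Rb^+ > Sr^2+ > Y^3+

Electron counts and nuclear charges: Y^3+ has 36 e⁻ (Z=39), Sr^2+ has 36 e⁻ (Z=38), Rb^+ has 36 e⁻ (Z=37), Cs^+ has 54 e⁻ (Z=55), I^- has 54 e⁻ (Z=53). Y^3+ < Sr^2+ (both 36 e⁻, Z=39>38); Sr^2+ < Rb^+ (isoelectronic, higher Z=38 is smaller); Rb^+ < Cs^+ (same group, period 5 vs 6); Cs^+ < I^- (both 54 e⁻, Z=55>53).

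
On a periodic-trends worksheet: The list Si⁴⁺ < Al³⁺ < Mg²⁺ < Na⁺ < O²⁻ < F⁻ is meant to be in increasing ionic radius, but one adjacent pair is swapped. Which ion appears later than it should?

F⁻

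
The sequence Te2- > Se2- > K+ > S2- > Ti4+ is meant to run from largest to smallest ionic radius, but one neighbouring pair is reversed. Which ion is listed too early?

Scanning neighbour by neighbour, only K+/S2- violates a trend: they are isoelectronic (18 e⁻) and K has more protons than S (19 vs 16), making K+ smaller. That makes K+ the one sitting a position early relative to where it belongs.

K+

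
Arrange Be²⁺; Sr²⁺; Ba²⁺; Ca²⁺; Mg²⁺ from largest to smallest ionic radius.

These ions sit in one column with identical charge. Each step down the periodic table adds a principal shell, increasing the radius.

Ba²⁺ > Sr²⁺ > Ca²⁺ > Mg²⁺ > Be²⁺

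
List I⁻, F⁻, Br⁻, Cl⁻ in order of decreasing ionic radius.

I⁻ > Br⁻ > Cl⁻ > F⁻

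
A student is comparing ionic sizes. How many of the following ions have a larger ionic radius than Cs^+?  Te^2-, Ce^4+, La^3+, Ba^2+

1

These species are isoelectronic with 54 electrons. The only difference is the number of protons: Ce^4+ (Z=58), La^3+ (Z=57), Ba^2+ (Z=56), Cs^+ (Z=55), Te^2- (Z=52). The strongest nuclear pull (Ce^4+) gives the smallest ion.
Placing each against Cs^+: smaller — Ce^4+, La^3+, Ba^2+; larger — Te^2-. That's 1.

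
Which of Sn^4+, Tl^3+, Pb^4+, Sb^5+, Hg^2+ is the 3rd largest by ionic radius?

Pb^4+

Electron counts and nuclear charges: Sb^5+ has 46 e⁻ (Z=51), Sn^4+ has 46 e⁻ (Z=50), Pb^4+ has 78 e⁻ (Z=82), Tl^3+ has 78 e⁻ (Z=81), Hg^2+ has 78 e⁻ (Z=80). Sb^5+ < Sn^4+ (isoelectronic, higher Z=51 is smaller); Sn^4+ < Pb^4+ (same group, period 5 vs 6); Pb^4+ < Tl^3+ (isoelectronic, higher Z=82 is smaller); Tl^3+ < Hg^2+ (both 78 e⁻, Z=81>80).
Full ascending order: Sb^5+ < Sn^4+ < Pb^4+ < Tl^3+ < Hg^2+. Counting from the largest, position 3 is Pb^4+.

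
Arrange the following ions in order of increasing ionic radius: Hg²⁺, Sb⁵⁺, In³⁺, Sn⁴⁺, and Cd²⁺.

Sb⁵⁺ (Z=51, 46 e⁻), Sn⁴⁺ (Z=50, 46 e⁻), In³⁺ (Z=49, 46 e⁻), Cd²⁺ (Z=48, 46 e⁻), Hg²⁺ (Z=80, 78 e⁻). Sb⁵⁺ < Sn⁴⁺ (both 46 e⁻, Z=51>50); Sn⁴⁺ < In³⁺ (both 46 e⁻, Z=50>49); In³⁺ < Cd²⁺ (both 46 e⁻, Z=49>48); Cd²⁺ < Hg²⁺ (same group, 1 shell fewer).

Sb⁵⁺ < Sn⁴⁺ < In³⁺ < Cd²⁺ < Hg²⁺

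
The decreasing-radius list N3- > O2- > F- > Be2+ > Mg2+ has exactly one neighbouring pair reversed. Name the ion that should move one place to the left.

Mg2+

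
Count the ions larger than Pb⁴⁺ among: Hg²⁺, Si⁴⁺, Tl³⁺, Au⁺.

3

First list Z and electron count for each: Si⁴⁺ has 10 e⁻ (Z=14), Pb⁴⁺ has 78 e⁻ (Z=82), Tl³⁺ has 78 e⁻ (Z=81), Hg²⁺ has 78 e⁻ (Z=80), Au⁺ has 78 e⁻ (Z=79). Si⁴⁺ < Pb⁴⁺ (same group, 3 shells fewer); Pb⁴⁺ < Tl³⁺ (both 78 e⁻, Z=82>81); Tl³⁺ < Hg²⁺ (both 78 e⁻, Z=81>80); Hg²⁺ < Au⁺ (both 78 e⁻, Z=80>79).
Overall: Si⁴⁺ < Pb⁴⁺ < Tl³⁺ < Hg²⁺ < Au⁺. Pb⁴⁺ has 1 below it and 3 above. That's 3.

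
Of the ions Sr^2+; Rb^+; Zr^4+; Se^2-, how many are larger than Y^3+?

3

Isoelectronic series (36 e⁻ each). Size is set by nuclear charge: more protons means a smaller ion. Zr^4+ (Z=40), Y^3+ (Z=39), Sr^2+ (Z=38), Rb^+ (Z=37), Se^2- (Z=34).
Ordering all of them (including Y^3+) by radius gives Zr^4+ < Y^3+ < Sr^2+ < Rb^+ < Se^2-. So 3 are larger.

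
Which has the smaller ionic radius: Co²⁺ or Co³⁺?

Co³⁺

For a single element, ionic radius drops as positive charge rises — Co³⁺ < Co²⁺.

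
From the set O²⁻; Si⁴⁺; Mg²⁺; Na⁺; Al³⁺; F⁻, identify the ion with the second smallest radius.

Al³⁺

Each ion has 10 electrons. The ranking follows nuclear charge in reverse — greater Z gives a smaller radius. Si⁴⁺ (Z=14), Al³⁺ (Z=13), Mg²⁺ (Z=12), Na⁺ (Z=11), F⁻ (Z=9), O²⁻ (Z=8).
Full ascending order: Si⁴⁺ < Al³⁺ < Mg²⁺ < Na⁺ < F⁻ < O²⁻. Counting from the smallest, position 2 is Al³⁺.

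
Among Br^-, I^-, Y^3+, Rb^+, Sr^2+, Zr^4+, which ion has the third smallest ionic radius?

First list Z and electron count for each: Zr^4+: 36 e⁻, Z=40, Y^3+: 36 e⁻, Z=39, Sr^2+: 36 e⁻, Z=38, Rb^+: 36 e⁻, Z=37, Br^-: 36 e⁻, Z=35, I^-: 54 e⁻, Z=53. Zr^4+ < Y^3+ (isoelectronic, higher Z=40 is smaller); Y^3+ < Sr^2+ (isoelectronic, higher Z=39 is smaller); Sr^2+ < Rb^+ (both 36 e⁻, Z=38>37); Rb^+ < Br^- (both 36 e⁻, Z=37>35); Br^- < I^- (same group, period 4 vs 5).
Ordering: Zr^4+ < Y^3+ < Sr^2+ < Rb^+ < Br^- < I^-. The third smallest is Sr^2+.

Sr^2+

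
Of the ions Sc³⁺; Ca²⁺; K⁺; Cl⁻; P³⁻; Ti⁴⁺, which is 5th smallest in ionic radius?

Cl⁻

Each ion has 18 electrons. The ranking follows nuclear charge in reverse — greater Z gives a smaller radius. Ti⁴⁺ (Z=22), Sc³⁺ (Z=21), Ca²⁺ (Z=20), K⁺ (Z=19), Cl⁻ (Z=17), P³⁻ (Z=15).
So the order is Ti⁴⁺ < Sc³⁺ < Ca²⁺ < K⁺ < Cl⁻ < P³⁻; the 5th-smallest ion is Cl⁻.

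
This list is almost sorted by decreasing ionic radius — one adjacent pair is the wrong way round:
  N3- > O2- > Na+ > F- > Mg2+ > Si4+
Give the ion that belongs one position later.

Na+

Compare adjacent ions: both have 10 electrons but Z(Na)=11 > Z(F)=9, so Na+ should be the smaller of the two — yet in this decreasing list Na+ sits before F-. Nothing else is reversed, so Na+ should move one place to the right.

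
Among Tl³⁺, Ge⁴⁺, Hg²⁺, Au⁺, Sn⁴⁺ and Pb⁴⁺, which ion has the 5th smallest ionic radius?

Hg²⁺

Electron counts and nuclear charges: Ge⁴⁺ (Z=32, 28 e⁻), Sn⁴⁺ (Z=50, 46 e⁻), Pb⁴⁺ (Z=82, 78 e⁻), Tl³⁺ (Z=81, 78 e⁻), Hg²⁺ (Z=80, 78 e⁻), Au⁺ (Z=79, 78 e⁻). Ge⁴⁺ < Sn⁴⁺ (same group, 1 shell fewer); Sn⁴⁺ < Pb⁴⁺ (same group, period 5 vs 6); Pb⁴⁺ < Tl³⁺ (both 78 e⁻, Z=82>81); Tl³⁺ < Hg²⁺ (isoelectronic, higher Z=81 is smaller); Hg²⁺ < Au⁺ (both 78 e⁻, Z=80>79).
That gives Ge⁴⁺ < Sn⁴⁺ < Pb⁴⁺ < Tl³⁺ < Hg²⁺ < Au⁺. From the smallest end, number 5 is Hg²⁺.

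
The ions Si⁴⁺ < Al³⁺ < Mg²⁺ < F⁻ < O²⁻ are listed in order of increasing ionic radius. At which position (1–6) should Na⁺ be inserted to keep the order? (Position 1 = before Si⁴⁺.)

Isoelectronic series (10 e⁻ each). Size is set by nuclear charge: more protons means a smaller ion. Si⁴⁺ (Z=14), Al³⁺ (Z=13), Mg²⁺ (Z=12), Na⁺ (Z=11), F⁻ (Z=9), O²⁻ (Z=8).
The complete sequence is Si⁴⁺ < Al³⁺ < Mg²⁺ < Na⁺ < F⁻ < O²⁻. Na⁺ sits at position 4.

4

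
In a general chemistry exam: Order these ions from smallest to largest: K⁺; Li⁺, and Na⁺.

Same group, same charge. Going down the group adds an extra shell of electrons, so the ion gets larger: Li⁺ is highest in the group and smallest.

Li⁺ < Na⁺ < K⁺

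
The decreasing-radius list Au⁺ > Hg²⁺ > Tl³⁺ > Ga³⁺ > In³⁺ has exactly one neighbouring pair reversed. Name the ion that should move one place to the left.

Check each adjacent pair. Ga³⁺ and In³⁺ are reversed: both in group 13 with the same charge; Ga³⁺ (period 4) has the smaller radius. No other neighbouring pair contradicts the periodic trends, so In³⁺ is the ion listed too late.

In³⁺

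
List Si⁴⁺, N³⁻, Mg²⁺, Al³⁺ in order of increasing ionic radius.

All of these have 10 electrons (isoelectronic). With the same electron cloud, the ion with the most protons pulls it in tightest. Nuclear charges: Si⁴⁺ (Z=14), Al³⁺ (Z=13), Mg²⁺ (Z=12), N³⁻ (Z=7). Highest Z is smallest.

Si⁴⁺ < Al³⁺ < Mg²⁺ < N³⁻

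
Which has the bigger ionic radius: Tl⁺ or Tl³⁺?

Tl⁺

Same element, different charge: the more highly charged cation has fewer electrons and a greater effective nuclear charge per electron, making Tl³⁺ the smallest.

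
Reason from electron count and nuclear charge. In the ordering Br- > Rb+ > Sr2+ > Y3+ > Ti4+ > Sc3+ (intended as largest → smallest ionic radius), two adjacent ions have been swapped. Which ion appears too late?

Scanning neighbour by neighbour, only Ti4+/Sc3+ violates a trend: they are isoelectronic (18 e⁻) and Ti has more protons than Sc (22 vs 21), making Ti4+ smaller. That makes Sc3+ the one sitting a position late relative to where it belongs.

Sc3+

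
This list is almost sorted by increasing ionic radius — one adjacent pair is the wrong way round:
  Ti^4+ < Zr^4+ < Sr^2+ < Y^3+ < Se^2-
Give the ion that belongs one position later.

Sr^2+

Compare adjacent ions: they are isoelectronic (36 e⁻) and Y has more protons than Sr (39 vs 38), making Y^3+ smaller — yet in this increasing list Sr^2+ sits before Y^3+. Nothing else is reversed, so Sr^2+ should move one place to the right.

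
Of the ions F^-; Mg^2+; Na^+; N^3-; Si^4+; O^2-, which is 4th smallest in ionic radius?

All of these have 10 electrons (isoelectronic). With the same electron cloud, the ion with the most protons pulls it in tightest. Nuclear charges: Si^4+ (Z=14), Mg^2+ (Z=12), Na^+ (Z=11), F^- (Z=9), O^2- (Z=8), N^3- (Z=7). Highest Z is smallest.
That gives Si^4+ < Mg^2+ < Na^+ < F^- < O^2- < N^3-. From the smallest end, number 4 is F^-.

F^-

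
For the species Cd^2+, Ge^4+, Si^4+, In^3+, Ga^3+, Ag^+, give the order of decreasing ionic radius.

Tabulating Z and e⁻: Si^4+ has 10 e⁻ (Z=14), Ge^4+ has 28 e⁻ (Z=32), Ga^3+ has 28 e⁻ (Z=31), In^3+ has 46 e⁻ (Z=49), Cd^2+ has 46 e⁻ (Z=48), Ag^+ has 46 e⁻ (Z=47). Si^4+ < Ge^4+ (same group, period 3 vs 4); Ge^4+ < Ga^3+ (isoelectronic, higher Z=32 is smaller); Ga^3+ < In^3+ (same group, 1 shell fewer); In^3+ < Cd^2+ (isoelectronic, higher Z=49 is smaller); Cd^2+ < Ag^+ (both 46 e⁻, Z=48>47).

Ag^+ > Cd^2+ > In^3+ > Ga^3+ > Ge^4+ > Si^4+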